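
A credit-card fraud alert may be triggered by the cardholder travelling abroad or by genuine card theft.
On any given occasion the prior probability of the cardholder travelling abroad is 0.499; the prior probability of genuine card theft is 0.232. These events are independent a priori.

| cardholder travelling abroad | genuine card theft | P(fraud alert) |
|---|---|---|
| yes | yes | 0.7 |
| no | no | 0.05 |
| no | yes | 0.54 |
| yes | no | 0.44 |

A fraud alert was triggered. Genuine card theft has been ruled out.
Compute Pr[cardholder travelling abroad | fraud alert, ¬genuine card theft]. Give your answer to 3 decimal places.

Pr[cardholder travelling abroad | fraud alert, ¬genuine card theft] ≈ 0.898

Numerator (weight on configurations with cardholder travelling abroad): 0.44·0.499 = 0.219560
Denominator P(fraud alert | ¬genuine card theft): 0.05·0.501 + 0.44·0.499 = 0.244610
P(cardholder travelling abroad | fraud alert, ¬genuine card theft) = 0.219560/0.244610 ≈ 0.898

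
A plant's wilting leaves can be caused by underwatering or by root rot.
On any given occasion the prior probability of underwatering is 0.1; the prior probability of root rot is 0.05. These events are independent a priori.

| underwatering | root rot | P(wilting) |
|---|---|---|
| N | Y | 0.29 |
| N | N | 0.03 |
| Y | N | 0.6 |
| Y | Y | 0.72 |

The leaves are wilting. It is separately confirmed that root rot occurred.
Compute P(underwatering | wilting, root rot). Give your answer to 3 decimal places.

By total probability over both values of underwatering:
  P(wilting | root rot) = 0.29·0.9 + 0.72·0.1
        = 0.261000 + 0.072000 = 0.333000
Keeping only the underwatering-present terms gives 0.072000, so
  P(underwatering | wilting, root rot) = 0.072000 / 0.333000 ≈ 0.216

P(underwatering | wilting, root rot) ≈ 0.216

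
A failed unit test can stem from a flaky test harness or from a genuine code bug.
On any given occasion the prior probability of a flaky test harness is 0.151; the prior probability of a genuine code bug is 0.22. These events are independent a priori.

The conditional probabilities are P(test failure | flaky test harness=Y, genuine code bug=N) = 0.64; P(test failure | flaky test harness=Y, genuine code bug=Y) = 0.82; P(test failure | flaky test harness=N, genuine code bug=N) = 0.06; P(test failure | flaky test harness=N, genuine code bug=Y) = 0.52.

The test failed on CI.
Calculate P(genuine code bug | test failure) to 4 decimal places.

Enumerate the 4 (flaky test harness, genuine code bug) configurations and weight by the priors:
  P(test failure) = 0.06·0.849·0.78 + 0.52·0.849·0.22 + 0.64·0.151·0.78 + 0.82·0.151·0.22
        = 0.039733 + 0.097126 + 0.075379 + 0.027240 = 0.239478
Configurations with genuine code bug contribute 0.124366, so
  P(genuine code bug | test failure) = 0.124366 / 0.239478 ≈ 0.5193

P(genuine code bug | test failure) ≈ 0.5193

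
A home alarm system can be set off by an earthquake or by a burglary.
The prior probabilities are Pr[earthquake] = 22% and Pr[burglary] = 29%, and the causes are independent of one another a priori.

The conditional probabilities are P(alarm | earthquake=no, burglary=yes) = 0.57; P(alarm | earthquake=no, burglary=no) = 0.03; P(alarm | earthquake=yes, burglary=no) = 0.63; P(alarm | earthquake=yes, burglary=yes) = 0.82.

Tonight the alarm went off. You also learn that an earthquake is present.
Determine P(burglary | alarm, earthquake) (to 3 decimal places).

P(burglary | alarm, earthquake) ≈ 0.347

For the numerator, keep only burglary=true terms: 0.82×0.29 = 0.237800
Denominator P(alarm | earthquake): 0.63×0.71 + 0.82×0.29 = 0.685100
Posterior = 0.237800 / 0.685100 ≈ 0.347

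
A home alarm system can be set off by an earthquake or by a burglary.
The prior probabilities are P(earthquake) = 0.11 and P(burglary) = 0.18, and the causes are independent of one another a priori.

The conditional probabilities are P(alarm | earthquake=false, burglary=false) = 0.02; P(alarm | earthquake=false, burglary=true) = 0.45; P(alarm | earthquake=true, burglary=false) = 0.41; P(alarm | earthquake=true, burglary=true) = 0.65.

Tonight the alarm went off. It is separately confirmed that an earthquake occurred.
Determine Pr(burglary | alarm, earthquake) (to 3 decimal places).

By total probability over both values of burglary:
  P(alarm | earthquake) = 0.41·0.82 + 0.65·0.18
        = 0.336200 + 0.117000 = 0.453200
The terms with burglary present sum to 0.117000, so
  P(burglary | alarm, earthquake) = 0.117000 / 0.453200 ≈ 0.258

Pr(burglary | alarm, earthquake) ≈ 0.258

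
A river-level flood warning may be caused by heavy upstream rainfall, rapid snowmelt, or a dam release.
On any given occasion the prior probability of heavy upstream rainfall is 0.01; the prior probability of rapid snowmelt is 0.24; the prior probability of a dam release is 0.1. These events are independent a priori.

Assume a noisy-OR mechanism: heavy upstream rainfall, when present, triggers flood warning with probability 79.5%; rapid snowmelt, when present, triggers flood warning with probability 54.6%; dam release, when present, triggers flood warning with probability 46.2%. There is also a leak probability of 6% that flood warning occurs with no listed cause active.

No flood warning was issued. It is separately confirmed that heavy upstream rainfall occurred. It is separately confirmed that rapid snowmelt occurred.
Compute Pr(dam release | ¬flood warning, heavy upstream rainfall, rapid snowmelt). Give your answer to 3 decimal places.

Pr(dam release | ¬flood warning, heavy upstream rainfall, rapid snowmelt) ≈ 0.056

Under noisy-OR, P(flood warning | causes) = 1 − (1−0.06)·∏(1−qᵢ) over the active causes.
P(¬flood warning | heavy upstream rainfall, rapid snowmelt) = 0.087486×0.9 + 0.047067×0.1 = 0.078737 + 0.004707 = 0.083444
Of this, 0.004707 comes from 0.047067×0.1 (the dam release=true cases).
Hence the posterior is 0.004707/0.083444 ≈ 0.056.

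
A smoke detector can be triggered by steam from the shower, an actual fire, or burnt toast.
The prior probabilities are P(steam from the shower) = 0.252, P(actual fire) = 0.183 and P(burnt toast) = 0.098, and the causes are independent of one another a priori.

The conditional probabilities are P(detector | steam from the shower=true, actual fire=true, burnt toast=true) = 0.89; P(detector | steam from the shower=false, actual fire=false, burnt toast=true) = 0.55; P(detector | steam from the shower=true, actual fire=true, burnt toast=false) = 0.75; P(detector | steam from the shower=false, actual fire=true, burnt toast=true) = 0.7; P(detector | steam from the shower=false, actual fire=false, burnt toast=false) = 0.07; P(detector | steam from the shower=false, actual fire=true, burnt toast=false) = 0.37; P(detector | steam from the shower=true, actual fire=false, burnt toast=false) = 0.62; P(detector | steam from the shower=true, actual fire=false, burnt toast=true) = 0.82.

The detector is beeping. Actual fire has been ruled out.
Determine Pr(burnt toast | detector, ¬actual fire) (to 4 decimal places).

Pr(burnt toast | detector, ¬actual fire) ≈ 0.2435

By total probability over the 4 (steam from the shower, burnt toast) configurations:
  P(detector | ¬actual fire) = 0.07*0.748*0.902 + 0.55*0.748*0.098 + 0.62*0.252*0.902 + 0.82*0.252*0.098
        = 0.047229 + 0.040317 + 0.140928 + 0.020251 = 0.248725
The terms with burnt toast present sum to 0.060568, so
  P(burnt toast | detector, ¬actual fire) = 0.060568 / 0.248725 ≈ 0.2435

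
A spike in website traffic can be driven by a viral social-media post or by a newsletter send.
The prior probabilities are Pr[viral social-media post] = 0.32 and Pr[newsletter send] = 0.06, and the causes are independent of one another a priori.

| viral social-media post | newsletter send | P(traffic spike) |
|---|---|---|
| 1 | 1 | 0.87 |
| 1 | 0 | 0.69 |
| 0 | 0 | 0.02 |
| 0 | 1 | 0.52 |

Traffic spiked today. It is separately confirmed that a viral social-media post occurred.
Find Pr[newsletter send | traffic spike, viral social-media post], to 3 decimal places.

P(traffic spike | viral social-media post) = 0.69×0.94 + 0.87×0.06 = 0.648600 + 0.052200 = 0.700800
Restricting to configurations with newsletter send present: 0.87×0.06 = 0.052200.
P(newsletter send | traffic spike, viral social-media post) = 0.052200 / 0.700800 ≈ 0.074

Pr[newsletter send | traffic spike, viral social-media post] ≈ 0.074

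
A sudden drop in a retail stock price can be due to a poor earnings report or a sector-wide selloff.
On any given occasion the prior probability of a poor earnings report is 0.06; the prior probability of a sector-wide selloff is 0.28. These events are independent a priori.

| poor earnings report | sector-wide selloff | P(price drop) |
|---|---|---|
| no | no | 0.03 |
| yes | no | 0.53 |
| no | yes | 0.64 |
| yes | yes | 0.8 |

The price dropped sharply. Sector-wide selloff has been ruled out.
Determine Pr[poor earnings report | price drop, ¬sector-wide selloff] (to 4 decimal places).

For the numerator, keep only poor earnings report=true terms: 0.53·0.06 = 0.031800
Denominator P(price drop | ¬sector-wide selloff): 0.03·0.94 + 0.53·0.06 = 0.060000
P(poor earnings report | price drop, ¬sector-wide selloff) = 0.031800/0.060000 ≈ 0.5300

Pr[poor earnings report | price drop, ¬sector-wide selloff] ≈ 0.5300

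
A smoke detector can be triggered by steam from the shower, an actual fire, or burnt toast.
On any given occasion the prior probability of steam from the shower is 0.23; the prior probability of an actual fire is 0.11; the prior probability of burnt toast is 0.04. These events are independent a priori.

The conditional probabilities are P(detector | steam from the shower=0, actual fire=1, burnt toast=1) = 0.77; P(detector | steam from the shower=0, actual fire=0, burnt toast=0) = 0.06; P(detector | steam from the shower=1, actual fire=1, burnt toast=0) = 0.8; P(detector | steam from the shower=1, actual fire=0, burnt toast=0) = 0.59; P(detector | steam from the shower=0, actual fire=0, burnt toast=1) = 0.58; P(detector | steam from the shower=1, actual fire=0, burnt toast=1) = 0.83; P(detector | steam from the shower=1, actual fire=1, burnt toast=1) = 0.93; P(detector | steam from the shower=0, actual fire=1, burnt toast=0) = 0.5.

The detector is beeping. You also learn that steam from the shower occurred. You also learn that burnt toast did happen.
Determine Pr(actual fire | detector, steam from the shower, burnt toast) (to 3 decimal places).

P(detector | steam from the shower, burnt toast) = 0.83·0.89 + 0.93·0.11 = 0.738700 + 0.102300 = 0.841000
Of this, 0.102300 comes from 0.93·0.11 (the actual fire=true cases).
P(actual fire | detector, steam from the shower, burnt toast) = 0.102300 / 0.841000 ≈ 0.122

Pr(actual fire | detector, steam from the shower, burnt toast) ≈ 0.122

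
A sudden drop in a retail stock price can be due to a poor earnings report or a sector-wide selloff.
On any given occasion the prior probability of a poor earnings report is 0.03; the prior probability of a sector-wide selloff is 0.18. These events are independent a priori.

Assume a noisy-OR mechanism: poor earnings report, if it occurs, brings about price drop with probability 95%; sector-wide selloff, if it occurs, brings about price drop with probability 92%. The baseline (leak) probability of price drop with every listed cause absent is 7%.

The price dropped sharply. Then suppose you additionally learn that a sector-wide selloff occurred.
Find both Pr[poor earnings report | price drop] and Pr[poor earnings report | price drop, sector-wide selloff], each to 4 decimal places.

Under noisy-OR, P(price drop | causes) = 1 − (1−0.07)·∏(1−qᵢ) over the active causes.
Enumerate the 4 (poor earnings report, sector-wide selloff) configurations and weight by the priors:
  P(price drop) = 0.07×0.97×0.82 + 0.9256×0.97×0.18 + 0.9535×0.03×0.82 + 0.99628×0.03×0.18
        = 0.055678 + 0.161610 + 0.023456 + 0.005380 = 0.246124
The terms with poor earnings report present sum to 0.028836, so
  P(poor earnings report | price drop) = 0.028836 / 0.246124 ≈ 0.1172

With the extra evidence:
By total probability over both values of poor earnings report:
  P(price drop | sector-wide selloff) = 0.9256*0.97 + 0.99628*0.03
        = 0.897832 + 0.029888 = 0.927720
Keeping only the poor earnings report-present terms gives 0.029888, so
  P(poor earnings report | price drop, sector-wide selloff) = 0.029888 / 0.927720 ≈ 0.0322

Pr[poor earnings report | price drop] ≈ 0.1172; Pr[poor earnings report | price drop, sector-wide selloff] ≈ 0.0322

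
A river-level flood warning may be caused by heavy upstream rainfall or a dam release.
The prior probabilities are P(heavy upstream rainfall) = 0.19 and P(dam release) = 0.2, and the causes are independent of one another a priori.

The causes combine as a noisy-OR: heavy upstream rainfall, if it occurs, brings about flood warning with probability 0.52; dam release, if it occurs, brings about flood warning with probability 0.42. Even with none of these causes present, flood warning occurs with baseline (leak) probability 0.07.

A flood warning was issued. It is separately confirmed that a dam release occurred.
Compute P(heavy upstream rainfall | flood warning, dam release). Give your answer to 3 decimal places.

P(heavy upstream rainfall | flood warning, dam release) ≈ 0.274

Under noisy-OR, P(flood warning | causes) = 1 − (1−0.07)·∏(1−qᵢ) over the active causes.
P(flood warning | dam release) = 0.4606×0.81 + 0.741088×0.19 = 0.373086 + 0.140807 = 0.513893
Restricting to configurations with heavy upstream rainfall present: 0.741088×0.19 = 0.140807.
Hence the posterior is 0.140807/0.513893 ≈ 0.274.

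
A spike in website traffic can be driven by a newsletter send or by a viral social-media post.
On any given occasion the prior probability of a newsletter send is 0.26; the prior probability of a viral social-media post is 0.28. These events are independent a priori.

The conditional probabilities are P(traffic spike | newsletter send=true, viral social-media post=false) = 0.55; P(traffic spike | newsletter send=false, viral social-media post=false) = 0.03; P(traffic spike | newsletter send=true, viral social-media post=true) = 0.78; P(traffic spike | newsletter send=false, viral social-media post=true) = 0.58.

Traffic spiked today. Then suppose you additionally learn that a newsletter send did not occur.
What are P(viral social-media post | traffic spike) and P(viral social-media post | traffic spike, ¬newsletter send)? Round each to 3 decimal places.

Numerator (weight on configurations with viral social-media post): 0.120176 + 0.056784 = 0.176960
Denominator P(traffic spike): 0.03×0.74×0.72 + 0.58×0.74×0.28 + 0.55×0.26×0.72 + 0.78×0.26×0.28 = 0.295904
Posterior = 0.176960 / 0.295904 ≈ 0.598

With the extra evidence:
For the numerator, keep only viral social-media post=true terms: 0.58·0.28 = 0.162400
The normalizing constant is 0.03·0.72 + 0.58·0.28 = 0.184000
Posterior = 0.162400 / 0.184000 ≈ 0.883
With newsletter send excluded, viral social-media post must carry more of the explanatory weight for the traffic spike.

P(viral social-media post | traffic spike) ≈ 0.598; P(viral social-media post | traffic spike, ¬newsletter send) ≈ 0.883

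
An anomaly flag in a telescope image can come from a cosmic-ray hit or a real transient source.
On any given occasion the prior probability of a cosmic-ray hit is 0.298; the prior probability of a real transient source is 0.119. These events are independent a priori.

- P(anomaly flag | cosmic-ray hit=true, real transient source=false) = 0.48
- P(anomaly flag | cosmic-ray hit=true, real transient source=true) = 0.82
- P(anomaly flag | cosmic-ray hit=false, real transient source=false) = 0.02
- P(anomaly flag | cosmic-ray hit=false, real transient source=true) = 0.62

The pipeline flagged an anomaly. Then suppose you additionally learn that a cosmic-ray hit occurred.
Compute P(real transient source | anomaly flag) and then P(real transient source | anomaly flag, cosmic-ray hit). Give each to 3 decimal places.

P(real transient source | anomaly flag) ≈ 0.369; P(real transient source | anomaly flag, cosmic-ray hit) ≈ 0.187

By total probability over the 4 (cosmic-ray hit, real transient source) configurations:
  P(anomaly flag) = 0.02*0.702*0.881 + 0.62*0.702*0.119 + 0.48*0.298*0.881 + 0.82*0.298*0.119
        = 0.012369 + 0.051794 + 0.126018 + 0.029079 = 0.219260
The terms with real transient source present sum to 0.080873, so
  P(real transient source | anomaly flag) = 0.080873 / 0.219260 ≈ 0.369

Now condition on the additional information:
Sum P(anomaly flag|·) weighted by the priors over both values of real transient source:
  P(anomaly flag | cosmic-ray hit) = 0.48*0.881 + 0.82*0.119
        = 0.422880 + 0.097580 = 0.520460
The terms with real transient source present sum to 0.097580, so
  P(real transient source | anomaly flag, cosmic-ray hit) = 0.097580 / 0.520460 ≈ 0.187
Conditioning on cosmic-ray hit lowers the posterior on real transient source: the classic explaining-away effect in a common-effect structure.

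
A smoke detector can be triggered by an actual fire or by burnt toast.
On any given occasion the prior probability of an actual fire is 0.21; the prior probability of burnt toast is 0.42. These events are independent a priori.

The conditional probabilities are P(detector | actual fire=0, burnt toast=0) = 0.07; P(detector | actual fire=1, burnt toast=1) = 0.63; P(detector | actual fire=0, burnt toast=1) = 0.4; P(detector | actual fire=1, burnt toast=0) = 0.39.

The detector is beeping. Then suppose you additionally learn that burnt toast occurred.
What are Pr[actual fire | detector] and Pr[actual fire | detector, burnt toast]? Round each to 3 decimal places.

Pr[actual fire | detector] ≈ 0.385; Pr[actual fire | detector, burnt toast] ≈ 0.295

Sum P(detector|·) weighted by the priors over the 4 (actual fire, burnt toast) configurations:
  P(detector) = 0.07·0.79·0.58 + 0.4·0.79·0.42 + 0.39·0.21·0.58 + 0.63·0.21·0.42
        = 0.032074 + 0.132720 + 0.047502 + 0.055566 = 0.267862
The terms with actual fire present sum to 0.103068, so
  P(actual fire | detector) = 0.103068 / 0.267862 ≈ 0.385

Now condition on the additional information:
Weight on actual fire=true, given the evidence: 0.63*0.21 = 0.132300
Denominator P(detector | burnt toast): 0.4*0.79 + 0.63*0.21 = 0.448300
Posterior = 0.132300 / 0.448300 ≈ 0.295
The drop from 0.385 to 0.295 is the explaining-away (discounting) effect.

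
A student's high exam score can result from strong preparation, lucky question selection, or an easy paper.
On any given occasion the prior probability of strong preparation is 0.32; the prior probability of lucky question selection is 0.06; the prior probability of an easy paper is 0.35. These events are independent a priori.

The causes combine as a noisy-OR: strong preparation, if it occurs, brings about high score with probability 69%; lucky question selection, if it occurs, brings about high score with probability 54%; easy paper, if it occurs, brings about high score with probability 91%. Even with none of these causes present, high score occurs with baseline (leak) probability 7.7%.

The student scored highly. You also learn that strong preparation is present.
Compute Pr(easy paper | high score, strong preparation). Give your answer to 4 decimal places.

Pr(easy paper | high score, strong preparation) ≈ 0.4206

Under noisy-OR, P(high score | causes) = 1 − (1−0.077)·∏(1−qᵢ) over the active causes.
P(high score | strong preparation) = 0.71387·0.94·0.65 + 0.974248·0.94·0.35 + 0.86838·0.06·0.65 + 0.988154·0.06·0.35 = 0.436175 + 0.320528 + 0.033867 + 0.020751 = 0.811321
The easy paper-present share is 0.320528 + 0.020751 = 0.341279.
P(easy paper | high score, strong preparation) = 0.341279 / 0.811321 ≈ 0.4206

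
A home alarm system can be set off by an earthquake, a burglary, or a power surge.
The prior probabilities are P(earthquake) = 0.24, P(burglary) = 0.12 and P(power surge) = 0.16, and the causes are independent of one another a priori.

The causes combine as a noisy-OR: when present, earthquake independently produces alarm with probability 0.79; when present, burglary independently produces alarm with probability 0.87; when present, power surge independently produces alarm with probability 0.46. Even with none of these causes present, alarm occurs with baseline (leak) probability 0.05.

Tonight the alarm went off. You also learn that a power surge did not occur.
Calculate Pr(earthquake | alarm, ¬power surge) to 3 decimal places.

Under noisy-OR, P(alarm | causes) = 1 − (1−0.05)·∏(1−qᵢ) over the active causes.
Weight on earthquake=true, given the evidence: 0.169066 + 0.028053 = 0.197119
Normalizer over all consistent configurations: 0.05*0.76*0.88 + 0.8765*0.76*0.12 + 0.8005*0.24*0.88 + 0.974065*0.24*0.12 = 0.310496
P(earthquake | alarm, ¬power surge) = 0.197119/0.310496 ≈ 0.635

Pr(earthquake | alarm, ¬power surge) ≈ 0.635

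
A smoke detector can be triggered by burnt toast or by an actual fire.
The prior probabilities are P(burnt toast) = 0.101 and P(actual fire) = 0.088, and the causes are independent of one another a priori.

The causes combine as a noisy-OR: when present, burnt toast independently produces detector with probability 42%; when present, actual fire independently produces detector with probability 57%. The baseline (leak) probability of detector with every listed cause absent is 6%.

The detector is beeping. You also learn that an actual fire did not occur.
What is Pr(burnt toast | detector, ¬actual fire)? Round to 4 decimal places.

Pr(burnt toast | detector, ¬actual fire) ≈ 0.4599

Under noisy-OR, P(detector | causes) = 1 − (1−0.06)·∏(1−qᵢ) over the active causes.
For the numerator, keep only burnt toast=true terms: 0.4548×0.101 = 0.045935
The normalizing constant is 0.06×0.899 + 0.4548×0.101 = 0.099875
Posterior = 0.045935 / 0.099875 ≈ 0.4599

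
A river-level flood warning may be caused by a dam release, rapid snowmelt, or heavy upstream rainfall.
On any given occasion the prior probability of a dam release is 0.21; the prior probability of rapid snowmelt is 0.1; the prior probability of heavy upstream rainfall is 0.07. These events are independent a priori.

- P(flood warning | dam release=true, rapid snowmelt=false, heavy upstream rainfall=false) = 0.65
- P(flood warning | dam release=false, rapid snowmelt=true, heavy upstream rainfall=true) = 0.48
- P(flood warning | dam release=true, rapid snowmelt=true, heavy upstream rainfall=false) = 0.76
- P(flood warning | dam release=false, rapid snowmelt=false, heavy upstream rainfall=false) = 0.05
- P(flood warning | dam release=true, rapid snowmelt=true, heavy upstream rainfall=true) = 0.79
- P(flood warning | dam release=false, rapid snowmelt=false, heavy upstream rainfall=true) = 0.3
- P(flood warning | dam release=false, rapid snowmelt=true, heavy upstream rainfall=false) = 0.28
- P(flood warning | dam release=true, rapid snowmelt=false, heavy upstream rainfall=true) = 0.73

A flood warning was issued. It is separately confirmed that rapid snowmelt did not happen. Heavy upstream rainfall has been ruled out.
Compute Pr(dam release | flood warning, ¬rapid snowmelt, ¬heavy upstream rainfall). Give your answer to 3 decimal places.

For the numerator, keep only dam release=true terms: 0.65×0.21 = 0.136500
The normalizing constant is 0.05×0.79 + 0.65×0.21 = 0.176000
Posterior = 0.136500 / 0.176000 ≈ 0.776

Pr(dam release | flood warning, ¬rapid snowmelt, ¬heavy upstream rainfall) ≈ 0.776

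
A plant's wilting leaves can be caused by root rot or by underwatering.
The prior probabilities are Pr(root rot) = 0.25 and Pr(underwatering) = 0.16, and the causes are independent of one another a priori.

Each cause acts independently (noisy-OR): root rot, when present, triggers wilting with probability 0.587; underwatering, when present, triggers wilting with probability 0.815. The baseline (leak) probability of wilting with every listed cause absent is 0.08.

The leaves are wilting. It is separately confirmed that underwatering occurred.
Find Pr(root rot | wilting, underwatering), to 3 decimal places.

Pr(root rot | wilting, underwatering) ≈ 0.272

Under noisy-OR, P(wilting | causes) = 1 − (1−0.08)·∏(1−qᵢ) over the active causes.
Sum P(wilting|·) weighted by the priors over both values of root rot:
  P(wilting | underwatering) = 0.8298*0.75 + 0.929707*0.25
        = 0.622350 + 0.232427 = 0.854777
The terms with root rot present sum to 0.232427, so
  P(root rot | wilting, underwatering) = 0.232427 / 0.854777 ≈ 0.272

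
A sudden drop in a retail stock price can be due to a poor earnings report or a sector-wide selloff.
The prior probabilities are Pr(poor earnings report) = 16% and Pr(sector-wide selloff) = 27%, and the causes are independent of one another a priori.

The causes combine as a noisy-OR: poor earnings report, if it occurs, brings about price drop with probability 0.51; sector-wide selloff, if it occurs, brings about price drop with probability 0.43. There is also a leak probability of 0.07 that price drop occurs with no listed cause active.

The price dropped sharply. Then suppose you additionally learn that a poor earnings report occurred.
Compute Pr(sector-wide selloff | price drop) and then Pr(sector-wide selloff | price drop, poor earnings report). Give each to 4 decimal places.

Pr(sector-wide selloff | price drop) ≈ 0.5654; Pr(sector-wide selloff | price drop, poor earnings report) ≈ 0.3347

Under noisy-OR, P(price drop | causes) = 1 − (1−0.07)·∏(1−qᵢ) over the active causes.
For the numerator, keep only sector-wide selloff=true terms: 0.106573 + 0.031979 = 0.138552
Normalizer over all consistent configurations: 0.07·0.84·0.73 + 0.4699·0.84·0.27 + 0.5443·0.16·0.73 + 0.740251·0.16·0.27 = 0.245050
Posterior = 0.138552 / 0.245050 ≈ 0.5654

Now condition on the additional information:
P(price drop | poor earnings report) = 0.5443·0.73 + 0.740251·0.27 = 0.397339 + 0.199868 = 0.597207
The sector-wide selloff-present share is 0.740251·0.27 = 0.199868.
So P(sector-wide selloff | price drop, poor earnings report) = 0.199868/0.597207 ≈ 0.3347.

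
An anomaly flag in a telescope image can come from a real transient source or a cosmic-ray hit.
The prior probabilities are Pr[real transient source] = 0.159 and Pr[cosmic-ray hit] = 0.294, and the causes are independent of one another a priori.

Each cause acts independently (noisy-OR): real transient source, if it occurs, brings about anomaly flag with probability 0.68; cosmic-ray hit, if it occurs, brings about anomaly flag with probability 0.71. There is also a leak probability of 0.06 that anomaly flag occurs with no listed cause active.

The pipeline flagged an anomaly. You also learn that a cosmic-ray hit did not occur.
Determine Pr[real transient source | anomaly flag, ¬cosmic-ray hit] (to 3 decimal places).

Under noisy-OR, P(anomaly flag | causes) = 1 − (1−0.06)·∏(1−qᵢ) over the active causes.
P(anomaly flag | ¬cosmic-ray hit) = 0.06×0.841 + 0.6992×0.159 = 0.050460 + 0.111173 = 0.161633
Restricting to configurations with real transient source present: 0.6992×0.159 = 0.111173.
Hence the posterior is 0.111173/0.161633 ≈ 0.688.

Pr[real transient source | anomaly flag, ¬cosmic-ray hit] ≈ 0.688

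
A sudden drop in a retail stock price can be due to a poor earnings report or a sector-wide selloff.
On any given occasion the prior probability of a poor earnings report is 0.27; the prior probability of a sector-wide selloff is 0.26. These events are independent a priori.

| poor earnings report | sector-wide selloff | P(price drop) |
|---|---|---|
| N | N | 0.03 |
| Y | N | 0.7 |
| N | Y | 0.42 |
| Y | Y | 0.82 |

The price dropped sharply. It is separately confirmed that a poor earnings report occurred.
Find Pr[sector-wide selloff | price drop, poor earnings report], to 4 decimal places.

Numerator (weight on configurations with sector-wide selloff): 0.82*0.26 = 0.213200
Normalizer over all consistent configurations: 0.7*0.74 + 0.82*0.26 = 0.731200
P(sector-wide selloff | price drop, poor earnings report) = 0.213200/0.731200 ≈ 0.2916

Pr[sector-wide selloff | price drop, poor earnings report] ≈ 0.2916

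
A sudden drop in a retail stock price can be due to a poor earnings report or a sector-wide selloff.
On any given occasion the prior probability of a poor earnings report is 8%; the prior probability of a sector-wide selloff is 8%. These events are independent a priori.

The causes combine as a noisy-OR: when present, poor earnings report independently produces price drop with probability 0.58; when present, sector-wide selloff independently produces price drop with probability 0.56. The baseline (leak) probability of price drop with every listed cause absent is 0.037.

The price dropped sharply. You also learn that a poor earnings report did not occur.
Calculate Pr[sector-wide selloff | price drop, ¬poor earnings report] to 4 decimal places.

Pr[sector-wide selloff | price drop, ¬poor earnings report] ≈ 0.5753

Under noisy-OR, P(price drop | causes) = 1 − (1−0.037)·∏(1−qᵢ) over the active causes.
P(price drop | ¬poor earnings report) = 0.037×0.92 + 0.57628×0.08 = 0.034040 + 0.046102 = 0.080142
The sector-wide selloff-present share is 0.57628×0.08 = 0.046102.
Hence the posterior is 0.046102/0.080142 ≈ 0.5753.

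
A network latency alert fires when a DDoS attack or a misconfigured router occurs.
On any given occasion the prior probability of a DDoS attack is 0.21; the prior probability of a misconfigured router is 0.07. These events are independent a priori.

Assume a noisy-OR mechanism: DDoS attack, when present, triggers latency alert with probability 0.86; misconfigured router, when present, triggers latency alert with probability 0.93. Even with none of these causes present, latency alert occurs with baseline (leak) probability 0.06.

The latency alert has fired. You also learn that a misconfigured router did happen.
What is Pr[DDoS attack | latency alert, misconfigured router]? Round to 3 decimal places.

Pr[DDoS attack | latency alert, misconfigured router] ≈ 0.220

Under noisy-OR, P(latency alert | causes) = 1 − (1−0.06)·∏(1−qᵢ) over the active causes.
Numerator (weight on configurations with DDoS attack): 0.990788*0.21 = 0.208065
Normalizer over all consistent configurations: 0.9342*0.79 + 0.990788*0.21 = 0.946083
Posterior = 0.208065 / 0.946083 ≈ 0.220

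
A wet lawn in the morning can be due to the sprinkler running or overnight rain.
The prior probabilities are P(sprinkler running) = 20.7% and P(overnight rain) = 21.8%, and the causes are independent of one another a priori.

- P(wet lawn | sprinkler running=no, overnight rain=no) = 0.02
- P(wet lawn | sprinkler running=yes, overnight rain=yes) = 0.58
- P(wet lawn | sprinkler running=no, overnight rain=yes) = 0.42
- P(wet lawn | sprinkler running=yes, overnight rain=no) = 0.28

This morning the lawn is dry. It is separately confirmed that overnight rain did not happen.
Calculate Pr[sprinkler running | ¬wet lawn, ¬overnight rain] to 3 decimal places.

Pr[sprinkler running | ¬wet lawn, ¬overnight rain] ≈ 0.161

Numerator (weight on configurations with sprinkler running): 0.72*0.207 = 0.149040
Denominator P(¬wet lawn | ¬overnight rain): 0.98*0.793 + 0.72*0.207 = 0.926180
P(sprinkler running | ¬wet lawn, ¬overnight rain) = 0.149040/0.926180 ≈ 0.161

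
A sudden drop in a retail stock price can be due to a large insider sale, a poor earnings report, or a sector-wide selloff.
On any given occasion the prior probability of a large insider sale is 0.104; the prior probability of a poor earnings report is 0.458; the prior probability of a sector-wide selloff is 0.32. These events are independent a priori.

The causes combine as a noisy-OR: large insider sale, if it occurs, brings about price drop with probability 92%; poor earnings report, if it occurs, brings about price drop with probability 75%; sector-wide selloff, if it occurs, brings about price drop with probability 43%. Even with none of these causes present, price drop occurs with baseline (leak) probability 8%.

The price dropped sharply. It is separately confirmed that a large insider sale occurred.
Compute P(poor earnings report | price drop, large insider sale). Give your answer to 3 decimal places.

Under noisy-OR, P(price drop | causes) = 1 − (1−0.08)·∏(1−qᵢ) over the active causes.
For the numerator, keep only poor earnings report=true terms: 0.305710 + 0.145023 = 0.450733
Denominator P(price drop | large insider sale): 0.9264*0.542*0.68 + 0.958048*0.542*0.32 + 0.9816*0.458*0.68 + 0.989512*0.458*0.32 = 0.958331
P(poor earnings report | price drop, large insider sale) = 0.450733/0.958331 ≈ 0.470

P(poor earnings report | price drop, large insider sale) ≈ 0.470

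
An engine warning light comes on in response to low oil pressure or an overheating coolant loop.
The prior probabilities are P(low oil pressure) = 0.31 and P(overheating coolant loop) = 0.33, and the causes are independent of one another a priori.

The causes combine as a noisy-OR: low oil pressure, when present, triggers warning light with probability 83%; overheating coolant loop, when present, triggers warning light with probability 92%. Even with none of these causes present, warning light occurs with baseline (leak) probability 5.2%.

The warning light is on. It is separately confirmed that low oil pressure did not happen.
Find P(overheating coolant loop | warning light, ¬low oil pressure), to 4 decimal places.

P(overheating coolant loop | warning light, ¬low oil pressure) ≈ 0.8975

Under noisy-OR, P(warning light | causes) = 1 − (1−0.052)·∏(1−qᵢ) over the active causes.
Enumerate both values of overheating coolant loop and weight by the priors:
  P(warning light | ¬low oil pressure) = 0.052*0.67 + 0.92416*0.33
        = 0.034840 + 0.304973 = 0.339813
Keeping only the overheating coolant loop-present terms gives 0.304973, so
  P(overheating coolant loop | warning light, ¬low oil pressure) = 0.304973 / 0.339813 ≈ 0.8975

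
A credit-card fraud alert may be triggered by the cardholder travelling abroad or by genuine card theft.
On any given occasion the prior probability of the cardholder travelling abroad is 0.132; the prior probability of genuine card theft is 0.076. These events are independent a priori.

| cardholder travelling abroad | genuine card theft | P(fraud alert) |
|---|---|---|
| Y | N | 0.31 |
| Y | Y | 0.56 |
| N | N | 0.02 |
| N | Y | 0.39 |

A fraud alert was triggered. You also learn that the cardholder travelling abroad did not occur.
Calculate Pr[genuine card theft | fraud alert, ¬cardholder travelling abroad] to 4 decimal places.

P(fraud alert | ¬cardholder travelling abroad) = 0.02*0.924 + 0.39*0.076 = 0.018480 + 0.029640 = 0.048120
Of this, 0.029640 comes from 0.39*0.076 (the genuine card theft=true cases).
P(genuine card theft | fraud alert, ¬cardholder travelling abroad) = 0.029640 / 0.048120 ≈ 0.6160

Pr[genuine card theft | fraud alert, ¬cardholder travelling abroad] ≈ 0.6160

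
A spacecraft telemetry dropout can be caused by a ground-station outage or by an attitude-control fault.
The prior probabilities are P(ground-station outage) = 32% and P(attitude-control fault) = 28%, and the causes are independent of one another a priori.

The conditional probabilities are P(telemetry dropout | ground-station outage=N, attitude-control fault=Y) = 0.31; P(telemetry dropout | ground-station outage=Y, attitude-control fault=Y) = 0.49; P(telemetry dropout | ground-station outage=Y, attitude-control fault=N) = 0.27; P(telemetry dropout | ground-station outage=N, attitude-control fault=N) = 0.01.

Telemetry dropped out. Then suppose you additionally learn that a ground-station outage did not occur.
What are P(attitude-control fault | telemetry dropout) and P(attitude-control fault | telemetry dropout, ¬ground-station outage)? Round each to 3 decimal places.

P(attitude-control fault | telemetry dropout) ≈ 0.605; P(attitude-control fault | telemetry dropout, ¬ground-station outage) ≈ 0.923

Sum P(telemetry dropout|·) weighted by the priors over the 4 (ground-station outage, attitude-control fault) configurations:
  P(telemetry dropout) = 0.01*0.68*0.72 + 0.31*0.68*0.28 + 0.27*0.32*0.72 + 0.49*0.32*0.28
        = 0.004896 + 0.059024 + 0.062208 + 0.043904 = 0.170032
Keeping only the attitude-control fault-present terms gives 0.102928, so
  P(attitude-control fault | telemetry dropout) = 0.102928 / 0.170032 ≈ 0.605

With the extra evidence:
Weight on attitude-control fault=true, given the evidence: 0.31*0.28 = 0.086800
Normalizer over all consistent configurations: 0.01*0.72 + 0.31*0.28 = 0.094000
P(attitude-control fault | telemetry dropout, ¬ground-station outage) = 0.086800/0.094000 ≈ 0.923
With ground-station outage excluded, attitude-control fault must carry more of the explanatory weight for the telemetry dropout.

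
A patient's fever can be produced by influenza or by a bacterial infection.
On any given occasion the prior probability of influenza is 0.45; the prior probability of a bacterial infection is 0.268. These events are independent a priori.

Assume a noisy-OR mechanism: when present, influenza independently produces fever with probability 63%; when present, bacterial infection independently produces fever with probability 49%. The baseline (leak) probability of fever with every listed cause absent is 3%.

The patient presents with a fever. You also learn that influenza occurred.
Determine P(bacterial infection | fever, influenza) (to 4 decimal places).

P(bacterial infection | fever, influenza) ≈ 0.3181

Under noisy-OR, P(fever | causes) = 1 − (1−0.03)·∏(1−qᵢ) over the active causes.
P(fever | influenza) = 0.6411*0.732 + 0.816961*0.268 = 0.469285 + 0.218946 = 0.688231
Of this, 0.218946 comes from 0.816961*0.268 (the bacterial infection=true cases).
Hence the posterior is 0.218946/0.688231 ≈ 0.3181.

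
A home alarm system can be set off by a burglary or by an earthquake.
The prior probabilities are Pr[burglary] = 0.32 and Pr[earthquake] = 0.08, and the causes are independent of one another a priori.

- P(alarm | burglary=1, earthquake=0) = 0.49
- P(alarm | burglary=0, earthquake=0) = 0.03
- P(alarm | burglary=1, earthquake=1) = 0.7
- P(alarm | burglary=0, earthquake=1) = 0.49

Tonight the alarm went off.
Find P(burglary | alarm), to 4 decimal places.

P(burglary | alarm) ≈ 0.7812

Enumerate the 4 (burglary, earthquake) configurations and weight by the priors:
  P(alarm) = 0.03*0.68*0.92 + 0.49*0.68*0.08 + 0.49*0.32*0.92 + 0.7*0.32*0.08
        = 0.018768 + 0.026656 + 0.144256 + 0.017920 = 0.207600
Configurations with burglary contribute 0.162176, so
  P(burglary | alarm) = 0.162176 / 0.207600 ≈ 0.7812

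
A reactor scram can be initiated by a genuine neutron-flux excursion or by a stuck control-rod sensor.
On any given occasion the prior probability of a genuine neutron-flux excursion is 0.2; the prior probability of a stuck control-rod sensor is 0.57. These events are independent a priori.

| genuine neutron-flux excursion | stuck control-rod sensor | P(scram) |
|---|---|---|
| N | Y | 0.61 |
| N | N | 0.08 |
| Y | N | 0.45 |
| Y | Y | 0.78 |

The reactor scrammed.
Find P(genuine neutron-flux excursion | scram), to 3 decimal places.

Numerator (weight on configurations with genuine neutron-flux excursion): 0.038700 + 0.088920 = 0.127620
Normalizer over all consistent configurations: 0.08×0.8×0.43 + 0.61×0.8×0.57 + 0.45×0.2×0.43 + 0.78×0.2×0.57 = 0.433300
Posterior = 0.127620 / 0.433300 ≈ 0.295

P(genuine neutron-flux excursion | scram) ≈ 0.295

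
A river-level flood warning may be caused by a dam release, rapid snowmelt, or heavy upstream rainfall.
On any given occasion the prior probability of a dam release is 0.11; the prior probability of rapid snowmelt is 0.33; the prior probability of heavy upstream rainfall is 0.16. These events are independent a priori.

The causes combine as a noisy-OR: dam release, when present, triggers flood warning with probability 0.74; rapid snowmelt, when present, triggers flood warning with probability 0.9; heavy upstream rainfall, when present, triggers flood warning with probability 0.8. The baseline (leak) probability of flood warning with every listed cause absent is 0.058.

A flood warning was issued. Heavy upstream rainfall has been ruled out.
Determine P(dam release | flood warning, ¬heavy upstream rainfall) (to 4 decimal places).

Under noisy-OR, P(flood warning | causes) = 1 − (1−0.058)·∏(1−qᵢ) over the active causes.
Numerator (weight on configurations with dam release): 0.055649 + 0.035411 = 0.091060
Normalizer over all consistent configurations: 0.058·0.89·0.67 + 0.9058·0.89·0.33 + 0.75508·0.11·0.67 + 0.975508·0.11·0.33 = 0.391678
P(dam release | flood warning, ¬heavy upstream rainfall) = 0.091060/0.391678 ≈ 0.2325

P(dam release | flood warning, ¬heavy upstream rainfall) ≈ 0.2325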